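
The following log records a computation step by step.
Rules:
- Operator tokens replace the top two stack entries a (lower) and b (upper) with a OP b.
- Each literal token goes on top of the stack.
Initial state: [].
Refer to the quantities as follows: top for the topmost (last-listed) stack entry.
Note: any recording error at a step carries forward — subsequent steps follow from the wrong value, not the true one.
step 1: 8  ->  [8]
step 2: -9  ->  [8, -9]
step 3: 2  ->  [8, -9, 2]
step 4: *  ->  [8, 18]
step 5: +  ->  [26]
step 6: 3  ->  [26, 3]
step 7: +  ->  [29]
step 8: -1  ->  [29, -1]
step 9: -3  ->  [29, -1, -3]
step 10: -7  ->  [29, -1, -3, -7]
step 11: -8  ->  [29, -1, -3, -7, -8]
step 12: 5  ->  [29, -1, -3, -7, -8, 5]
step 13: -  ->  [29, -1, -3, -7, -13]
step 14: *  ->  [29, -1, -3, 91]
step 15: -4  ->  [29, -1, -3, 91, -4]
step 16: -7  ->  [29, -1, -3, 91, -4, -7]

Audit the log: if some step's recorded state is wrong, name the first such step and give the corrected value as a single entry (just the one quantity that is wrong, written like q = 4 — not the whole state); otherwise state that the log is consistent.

step 4, top = -18

Recomputing the run from the initial state:
step 1: [8]
step 2: [8, -9]
step 3: [8, -9, 2]
step 4: [8, -18]
step 5: [-10]
step 6: [-10, 3]
step 7: [-7]
step 8: [-7, -1]
step 9: [-7, -1, -3]
step 10: [-7, -1, -3, -7]
step 11: [-7, -1, -3, -7, -8]
step 12: [-7, -1, -3, -7, -8, 5]
step 13: [-7, -1, -3, -7, -13]
step 14: [-7, -1, -3, 91]
step 15: [-7, -1, -3, 91, -4]
step 16: [-7, -1, -3, 91, -4, -7]
The first disagreement with the log is at step 4, where the value should be top = -18.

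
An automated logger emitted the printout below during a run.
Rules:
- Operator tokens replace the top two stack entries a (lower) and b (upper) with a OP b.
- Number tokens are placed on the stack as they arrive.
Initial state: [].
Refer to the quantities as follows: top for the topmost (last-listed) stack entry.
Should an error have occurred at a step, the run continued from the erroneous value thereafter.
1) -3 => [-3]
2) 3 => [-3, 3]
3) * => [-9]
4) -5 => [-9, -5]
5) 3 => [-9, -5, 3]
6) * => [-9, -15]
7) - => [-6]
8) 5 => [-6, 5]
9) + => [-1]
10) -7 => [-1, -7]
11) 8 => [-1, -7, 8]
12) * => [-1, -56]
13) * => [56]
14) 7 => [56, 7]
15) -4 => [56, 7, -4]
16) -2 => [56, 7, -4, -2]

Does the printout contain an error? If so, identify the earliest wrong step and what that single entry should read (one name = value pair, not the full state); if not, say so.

Recomputing the run from the initial state:
step 1: [-3]
step 2: [-3, 3]
step 3: [-9]
step 4: [-9, -5]
step 5: [-9, -5, 3]
step 6: [-9, -15]
step 7: [6]
step 8: [6, 5]
step 9: [11]
step 10: [11, -7]
step 11: [11, -7, 8]
step 12: [11, -56]
step 13: [-616]
step 14: [-616, 7]
step 15: [-616, 7, -4]
step 16: [-616, 7, -4, -2]
The first disagreement with the printout is at step 7, where the value should be top = 6.

step 7, top = 6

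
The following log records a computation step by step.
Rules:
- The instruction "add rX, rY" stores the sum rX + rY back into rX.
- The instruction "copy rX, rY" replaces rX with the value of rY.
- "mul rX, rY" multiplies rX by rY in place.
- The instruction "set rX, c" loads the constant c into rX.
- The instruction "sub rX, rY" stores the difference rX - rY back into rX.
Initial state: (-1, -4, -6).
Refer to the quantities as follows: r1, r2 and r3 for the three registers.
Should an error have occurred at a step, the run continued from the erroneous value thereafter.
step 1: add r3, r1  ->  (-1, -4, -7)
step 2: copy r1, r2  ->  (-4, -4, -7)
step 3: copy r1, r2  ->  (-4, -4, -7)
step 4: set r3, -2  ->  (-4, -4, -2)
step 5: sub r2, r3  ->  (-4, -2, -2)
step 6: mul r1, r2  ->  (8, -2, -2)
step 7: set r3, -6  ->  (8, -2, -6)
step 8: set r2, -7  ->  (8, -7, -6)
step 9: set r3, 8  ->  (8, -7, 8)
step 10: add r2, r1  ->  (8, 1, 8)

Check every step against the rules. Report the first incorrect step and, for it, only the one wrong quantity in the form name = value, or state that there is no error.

step 1: r3 = -6 + -1 = -7 -> consistent with the log
step 2: r1 = -4 -> in agreement
step 3: r1 = -4 -> confirmed correct
step 4: r3 = -2 -> checks out
step 5: r2 = -4 - -2 = -2 -> confirmed correct
step 6: r1 = -4 * -2 = 8 -> checks out
step 7: r3 = -6 -> verified
step 8: r2 = -7 -> same as recorded
step 9: r3 = 8 -> confirmed correct
step 10: r2 = -7 + 8 = 1 -> checks out
The whole run recomputes cleanly — no discrepancies.

no error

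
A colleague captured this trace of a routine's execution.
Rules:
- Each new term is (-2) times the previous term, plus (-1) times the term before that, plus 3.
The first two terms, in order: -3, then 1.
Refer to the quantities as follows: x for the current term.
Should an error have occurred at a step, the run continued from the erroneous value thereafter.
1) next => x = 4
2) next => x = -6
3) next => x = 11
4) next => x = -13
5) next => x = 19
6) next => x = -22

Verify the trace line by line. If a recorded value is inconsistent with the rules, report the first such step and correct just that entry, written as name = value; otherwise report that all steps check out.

step 5, x = 18

Step 1: x = -2*(1) + (-1)*(-3) + (3) = 4 — matches.
Step 2: x = -2*(4) + (-1)*(1) + (3) = -6 — checks out.
Step 3: x = -2*(-6) + (-1)*(4) + (3) = 11 — verified.
Step 4: x = -2*(11) + (-1)*(-6) + (3) = -13 — verified.
Step 5: x = -2*(-13) + (-1)*(11) + (3) = 18 — a discrepancy with the trace.
First deviation found at step 5; the corrected entry is x = 18.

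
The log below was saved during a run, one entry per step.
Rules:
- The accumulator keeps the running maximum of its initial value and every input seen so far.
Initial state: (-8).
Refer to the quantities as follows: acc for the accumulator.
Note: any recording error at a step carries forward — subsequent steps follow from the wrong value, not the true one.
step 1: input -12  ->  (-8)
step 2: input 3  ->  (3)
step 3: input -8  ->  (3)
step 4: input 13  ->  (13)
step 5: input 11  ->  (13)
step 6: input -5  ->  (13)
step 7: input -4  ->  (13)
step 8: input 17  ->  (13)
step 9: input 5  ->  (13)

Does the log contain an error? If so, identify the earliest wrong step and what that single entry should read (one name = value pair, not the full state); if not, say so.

step 8, acc = 17

Recomputing the run from the initial state:
step 1: acc = -8
step 2: acc = 3
step 3: acc = 3
step 4: acc = 13
step 5: acc = 13
step 6: acc = 13
step 7: acc = 13
step 8: acc = 17
step 9: acc = 17
The first disagreement with the log is at step 8, where the value should be acc = 17.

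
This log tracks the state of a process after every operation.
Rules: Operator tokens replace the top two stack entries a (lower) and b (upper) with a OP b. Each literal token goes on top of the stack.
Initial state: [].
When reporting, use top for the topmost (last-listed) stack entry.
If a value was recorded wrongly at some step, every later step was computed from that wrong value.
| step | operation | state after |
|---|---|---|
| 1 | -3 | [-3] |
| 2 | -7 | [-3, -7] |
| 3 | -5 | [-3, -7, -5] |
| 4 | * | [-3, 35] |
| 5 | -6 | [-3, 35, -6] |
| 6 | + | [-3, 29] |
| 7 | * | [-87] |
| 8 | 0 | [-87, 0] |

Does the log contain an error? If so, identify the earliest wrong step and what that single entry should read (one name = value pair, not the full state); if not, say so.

no error

1. push -3: top = -3 (agrees with the log)
2. push -7: top = -7 (matches)
3. push -5: top = -5 (in agreement)
4. -7 * -5 = 35 (confirmed correct)
5. push -6: top = -6 (matches)
6. 35 + -6 = 29 (no discrepancy)
7. -3 * 29 = -87 (matches)
8. push 0: top = 0 (no discrepancy)
All entries verified; no error found.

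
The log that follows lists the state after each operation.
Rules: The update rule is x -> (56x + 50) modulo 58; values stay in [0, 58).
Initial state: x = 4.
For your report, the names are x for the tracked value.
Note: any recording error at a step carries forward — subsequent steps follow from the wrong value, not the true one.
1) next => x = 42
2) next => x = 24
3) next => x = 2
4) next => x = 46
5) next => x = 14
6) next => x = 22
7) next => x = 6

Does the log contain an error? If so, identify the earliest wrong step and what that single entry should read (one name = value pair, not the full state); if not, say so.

Step 1: x = (56*4 + 50) mod 58 = 42 — agrees with the log.
Step 2: x = (56*42 + 50) mod 58 = 24 — consistent with the log.
Step 3: x = (56*24 + 50) mod 58 = 2 — same as recorded.
Step 4: x = (56*2 + 50) mod 58 = 46 — in agreement.
Step 5: x = (56*46 + 50) mod 58 = 16 — the log has a different value.
That makes step 5 the first incorrect line — x = 16 is what it should show.

step 5, x = 16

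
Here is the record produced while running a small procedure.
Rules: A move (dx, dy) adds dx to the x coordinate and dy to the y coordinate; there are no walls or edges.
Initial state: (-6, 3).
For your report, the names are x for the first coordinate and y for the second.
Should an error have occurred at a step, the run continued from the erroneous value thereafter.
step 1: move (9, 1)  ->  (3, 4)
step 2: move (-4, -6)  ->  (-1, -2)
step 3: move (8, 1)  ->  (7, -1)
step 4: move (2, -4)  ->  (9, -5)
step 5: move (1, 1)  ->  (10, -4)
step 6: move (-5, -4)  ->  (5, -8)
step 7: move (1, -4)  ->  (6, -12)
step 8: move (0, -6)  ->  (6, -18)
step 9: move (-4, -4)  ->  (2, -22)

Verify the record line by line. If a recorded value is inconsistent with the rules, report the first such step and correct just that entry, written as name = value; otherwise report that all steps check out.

Recomputing the run from the initial state:
step 1: x = 3, y = 4
step 2: x = -1, y = -2
step 3: x = 7, y = -1
step 4: x = 9, y = -5
step 5: x = 10, y = -4
step 6: x = 5, y = -8
step 7: x = 6, y = -12
step 8: x = 6, y = -18
step 9: x = 2, y = -22
This matches the record at every step.

no error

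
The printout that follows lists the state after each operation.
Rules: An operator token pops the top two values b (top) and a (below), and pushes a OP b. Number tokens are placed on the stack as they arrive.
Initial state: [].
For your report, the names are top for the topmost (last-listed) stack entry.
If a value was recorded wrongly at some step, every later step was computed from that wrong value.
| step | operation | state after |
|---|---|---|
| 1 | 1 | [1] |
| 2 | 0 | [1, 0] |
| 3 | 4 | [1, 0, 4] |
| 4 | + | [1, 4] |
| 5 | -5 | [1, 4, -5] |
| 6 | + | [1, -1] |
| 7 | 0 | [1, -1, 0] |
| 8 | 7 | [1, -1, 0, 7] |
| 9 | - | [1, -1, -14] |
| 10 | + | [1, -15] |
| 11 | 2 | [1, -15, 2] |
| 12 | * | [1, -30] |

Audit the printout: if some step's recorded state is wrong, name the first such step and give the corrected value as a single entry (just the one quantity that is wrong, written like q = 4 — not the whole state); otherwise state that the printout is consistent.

step 9, top = -7

Step 1: push 1: top = 1 — no discrepancy.
Step 2: push 0: top = 0 — consistent with the printout.
Step 3: push 4: top = 4 — verified.
Step 4: 0 + 4 = 4 — consistent with the printout.
Step 5: push -5: top = -5 — checks out.
Step 6: 4 + -5 = -1 — exactly as logged.
Step 7: push 0: top = 0 — exactly as logged.
Step 8: push 7: top = 7 — consistent with the printout.
Step 9: 0 - 7 = -7 — the printout has a different value.
The audit stops at step 9: the recorded entry is wrong and should be top = -7.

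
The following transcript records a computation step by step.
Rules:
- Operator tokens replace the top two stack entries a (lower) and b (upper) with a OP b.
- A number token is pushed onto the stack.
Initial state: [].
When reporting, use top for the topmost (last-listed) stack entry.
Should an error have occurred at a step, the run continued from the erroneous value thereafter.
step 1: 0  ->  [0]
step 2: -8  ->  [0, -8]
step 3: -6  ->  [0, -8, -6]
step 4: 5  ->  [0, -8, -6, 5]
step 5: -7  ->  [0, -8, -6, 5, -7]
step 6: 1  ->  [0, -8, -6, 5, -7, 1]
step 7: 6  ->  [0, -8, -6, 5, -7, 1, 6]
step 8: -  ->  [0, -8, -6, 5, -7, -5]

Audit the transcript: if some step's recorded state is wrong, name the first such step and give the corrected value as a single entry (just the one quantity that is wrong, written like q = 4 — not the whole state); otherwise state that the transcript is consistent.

1. push 0: top = 0 (in agreement)
2. push -8: top = -8 (confirmed correct)
3. push -6: top = -6 (no discrepancy)
4. push 5: top = 5 (agrees with the transcript)
5. push -7: top = -7 (exactly as logged)
6. push 1: top = 1 (consistent with the transcript)
7. push 6: top = 6 (matches)
8. 1 - 6 = -5 (matches)
Every step is consistent.

no error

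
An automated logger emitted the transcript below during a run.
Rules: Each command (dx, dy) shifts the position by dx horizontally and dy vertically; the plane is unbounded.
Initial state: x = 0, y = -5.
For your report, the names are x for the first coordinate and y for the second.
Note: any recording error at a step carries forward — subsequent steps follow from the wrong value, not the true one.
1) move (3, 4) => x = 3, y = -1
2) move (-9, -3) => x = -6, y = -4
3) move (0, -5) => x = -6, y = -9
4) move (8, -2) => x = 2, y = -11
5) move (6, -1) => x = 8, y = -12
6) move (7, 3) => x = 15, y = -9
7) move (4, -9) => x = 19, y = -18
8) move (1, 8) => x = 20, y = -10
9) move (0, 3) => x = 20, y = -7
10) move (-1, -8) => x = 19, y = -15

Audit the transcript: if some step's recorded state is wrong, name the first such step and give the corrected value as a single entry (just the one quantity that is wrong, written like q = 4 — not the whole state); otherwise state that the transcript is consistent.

no error

Recomputing the run from the initial state:
step 1: x = 3, y = -1
step 2: x = -6, y = -4
step 3: x = -6, y = -9
step 4: x = 2, y = -11
step 5: x = 8, y = -12
step 6: x = 15, y = -9
step 7: x = 19, y = -18
step 8: x = 20, y = -10
step 9: x = 20, y = -7
step 10: x = 19, y = -15
This matches the transcript at every step.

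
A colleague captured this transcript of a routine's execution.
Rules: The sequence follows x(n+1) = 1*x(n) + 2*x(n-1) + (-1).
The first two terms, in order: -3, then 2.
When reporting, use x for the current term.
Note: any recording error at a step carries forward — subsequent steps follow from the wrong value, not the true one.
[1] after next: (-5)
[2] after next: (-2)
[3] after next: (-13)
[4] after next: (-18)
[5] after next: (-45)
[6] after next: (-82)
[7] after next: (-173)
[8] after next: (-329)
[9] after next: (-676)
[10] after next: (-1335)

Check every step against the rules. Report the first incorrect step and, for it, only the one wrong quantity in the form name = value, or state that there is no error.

step 8, x = -338

Recomputing the run from the initial state:
step 1: x = -5
step 2: x = -2
step 3: x = -13
step 4: x = -18
step 5: x = -45
step 6: x = -82
step 7: x = -173
step 8: x = -338
step 9: x = -685
step 10: x = -1362
The first disagreement with the transcript is at step 8, where the value should be x = -338.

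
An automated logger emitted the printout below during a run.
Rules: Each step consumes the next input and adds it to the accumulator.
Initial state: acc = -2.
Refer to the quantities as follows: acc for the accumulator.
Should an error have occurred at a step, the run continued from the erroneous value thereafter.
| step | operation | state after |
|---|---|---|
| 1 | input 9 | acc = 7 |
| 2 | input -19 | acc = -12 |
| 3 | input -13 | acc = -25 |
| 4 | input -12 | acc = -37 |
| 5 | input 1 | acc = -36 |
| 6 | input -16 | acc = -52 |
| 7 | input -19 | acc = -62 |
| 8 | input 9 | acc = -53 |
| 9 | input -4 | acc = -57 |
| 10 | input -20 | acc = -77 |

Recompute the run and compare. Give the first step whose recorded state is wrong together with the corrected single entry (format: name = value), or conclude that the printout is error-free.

step 1: acc = -2 + 9 = 7 -> no discrepancy
step 2: acc = 7 + -19 = -12 -> verified
step 3: acc = -12 + -13 = -25 -> same as recorded
step 4: acc = -25 + -12 = -37 -> no discrepancy
step 5: acc = -37 + 1 = -36 -> no discrepancy
step 6: acc = -36 + -16 = -52 -> agrees with the printout
step 7: acc = -52 + -19 = -71 -> this is not what the printout shows
Conclusion: step 7 carries the first error; the entry should be acc = -71.

step 7, acc = -71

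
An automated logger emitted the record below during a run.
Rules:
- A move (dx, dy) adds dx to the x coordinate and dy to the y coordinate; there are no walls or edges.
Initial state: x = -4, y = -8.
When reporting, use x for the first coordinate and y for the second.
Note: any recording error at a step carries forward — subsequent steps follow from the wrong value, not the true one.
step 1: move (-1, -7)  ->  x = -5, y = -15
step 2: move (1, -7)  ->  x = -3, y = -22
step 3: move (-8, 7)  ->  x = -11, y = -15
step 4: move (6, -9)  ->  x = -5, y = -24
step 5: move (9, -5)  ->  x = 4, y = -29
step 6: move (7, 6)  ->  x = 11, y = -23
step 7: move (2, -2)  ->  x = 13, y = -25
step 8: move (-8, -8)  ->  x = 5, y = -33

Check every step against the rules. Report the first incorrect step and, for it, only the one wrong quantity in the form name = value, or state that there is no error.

Recomputing the run from the initial state:
step 1: x = -5, y = -15
step 2: x = -4, y = -22
step 3: x = -12, y = -15
step 4: x = -6, y = -24
step 5: x = 3, y = -29
step 6: x = 10, y = -23
step 7: x = 12, y = -25
step 8: x = 4, y = -33
The first disagreement with the record is at step 2, where the value should be x = -4.

step 2, x = -4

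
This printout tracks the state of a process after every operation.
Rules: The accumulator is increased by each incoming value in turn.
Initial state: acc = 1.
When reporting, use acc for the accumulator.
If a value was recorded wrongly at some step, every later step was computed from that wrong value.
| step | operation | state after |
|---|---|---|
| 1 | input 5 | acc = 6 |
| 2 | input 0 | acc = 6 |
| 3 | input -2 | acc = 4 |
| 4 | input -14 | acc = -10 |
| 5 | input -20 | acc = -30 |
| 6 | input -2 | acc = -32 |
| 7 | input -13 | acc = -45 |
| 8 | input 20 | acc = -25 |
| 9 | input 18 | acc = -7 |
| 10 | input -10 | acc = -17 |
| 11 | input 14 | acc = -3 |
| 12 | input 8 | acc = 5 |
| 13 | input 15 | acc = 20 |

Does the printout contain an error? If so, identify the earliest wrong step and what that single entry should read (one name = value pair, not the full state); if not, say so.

Recomputing the run from the initial state:
step 1: acc = 6
step 2: acc = 6
step 3: acc = 4
step 4: acc = -10
step 5: acc = -30
step 6: acc = -32
step 7: acc = -45
step 8: acc = -25
step 9: acc = -7
step 10: acc = -17
step 11: acc = -3
step 12: acc = 5
step 13: acc = 20
This matches the printout at every step.

no error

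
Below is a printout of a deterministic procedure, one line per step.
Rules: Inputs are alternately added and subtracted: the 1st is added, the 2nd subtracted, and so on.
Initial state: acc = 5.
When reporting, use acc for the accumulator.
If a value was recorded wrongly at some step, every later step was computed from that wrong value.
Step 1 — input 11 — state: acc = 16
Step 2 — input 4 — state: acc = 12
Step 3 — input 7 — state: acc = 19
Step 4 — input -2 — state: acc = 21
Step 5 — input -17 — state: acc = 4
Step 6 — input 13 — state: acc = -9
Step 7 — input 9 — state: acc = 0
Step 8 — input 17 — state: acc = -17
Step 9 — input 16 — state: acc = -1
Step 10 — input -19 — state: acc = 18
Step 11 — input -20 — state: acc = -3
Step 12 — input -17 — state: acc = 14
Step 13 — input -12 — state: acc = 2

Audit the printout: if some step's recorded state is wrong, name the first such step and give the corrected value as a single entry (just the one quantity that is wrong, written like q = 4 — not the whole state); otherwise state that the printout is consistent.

step 11, acc = -2

step 1: acc = 5 + 11 = 16 -> confirmed correct
step 2: acc = 16 - 4 = 12 -> matches
step 3: acc = 12 + 7 = 19 -> verified
step 4: acc = 19 - -2 = 21 -> same as recorded
step 5: acc = 21 + -17 = 4 -> matches
step 6: acc = 4 - 13 = -9 -> checks out
step 7: acc = -9 + 9 = 0 -> exactly as logged
step 8: acc = 0 - 17 = -17 -> exactly as logged
step 9: acc = -17 + 16 = -1 -> matches
step 10: acc = -1 - -19 = 18 -> agrees with the printout
step 11: acc = 18 + -20 = -2 -> this is not what the printout shows
Step 11 is the first one off; corrected, acc = -2.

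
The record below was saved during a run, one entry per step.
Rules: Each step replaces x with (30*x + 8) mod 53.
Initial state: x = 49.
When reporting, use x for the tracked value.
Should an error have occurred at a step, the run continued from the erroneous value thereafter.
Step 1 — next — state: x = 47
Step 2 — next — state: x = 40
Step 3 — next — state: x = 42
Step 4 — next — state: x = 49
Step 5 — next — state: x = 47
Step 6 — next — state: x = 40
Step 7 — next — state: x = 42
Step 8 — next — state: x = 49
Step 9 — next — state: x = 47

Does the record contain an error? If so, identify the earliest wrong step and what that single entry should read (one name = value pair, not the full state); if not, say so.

no error

1. x = (30*49 + 8) mod 53 = 47 (verified)
2. x = (30*47 + 8) mod 53 = 40 (consistent with the record)
3. x = (30*40 + 8) mod 53 = 42 (exactly as logged)
4. x = (30*42 + 8) mod 53 = 49 (same as recorded)
5. x = (30*49 + 8) mod 53 = 47 (matches)
6. x = (30*47 + 8) mod 53 = 40 (agrees with the record)
7. x = (30*40 + 8) mod 53 = 42 (verified)
8. x = (30*42 + 8) mod 53 = 49 (matches)
9. x = (30*49 + 8) mod 53 = 47 (matches)
All steps check out; nothing to correct.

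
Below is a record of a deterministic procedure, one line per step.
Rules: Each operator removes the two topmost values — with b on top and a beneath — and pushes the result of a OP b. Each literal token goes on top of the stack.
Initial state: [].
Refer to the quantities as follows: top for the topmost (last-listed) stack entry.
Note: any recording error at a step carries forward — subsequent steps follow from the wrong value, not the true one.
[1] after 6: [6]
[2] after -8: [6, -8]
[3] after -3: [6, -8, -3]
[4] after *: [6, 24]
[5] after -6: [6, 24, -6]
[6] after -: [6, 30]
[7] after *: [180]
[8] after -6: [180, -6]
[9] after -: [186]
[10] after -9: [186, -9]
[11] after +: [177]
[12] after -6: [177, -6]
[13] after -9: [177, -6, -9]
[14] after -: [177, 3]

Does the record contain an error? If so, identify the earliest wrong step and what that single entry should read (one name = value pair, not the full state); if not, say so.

no error

Recomputing the run from the initial state:
step 1: [6]
step 2: [6, -8]
step 3: [6, -8, -3]
step 4: [6, 24]
step 5: [6, 24, -6]
step 6: [6, 30]
step 7: [180]
step 8: [180, -6]
step 9: [186]
step 10: [186, -9]
step 11: [177]
step 12: [177, -6]
step 13: [177, -6, -9]
step 14: [177, 3]
This matches the record at every step.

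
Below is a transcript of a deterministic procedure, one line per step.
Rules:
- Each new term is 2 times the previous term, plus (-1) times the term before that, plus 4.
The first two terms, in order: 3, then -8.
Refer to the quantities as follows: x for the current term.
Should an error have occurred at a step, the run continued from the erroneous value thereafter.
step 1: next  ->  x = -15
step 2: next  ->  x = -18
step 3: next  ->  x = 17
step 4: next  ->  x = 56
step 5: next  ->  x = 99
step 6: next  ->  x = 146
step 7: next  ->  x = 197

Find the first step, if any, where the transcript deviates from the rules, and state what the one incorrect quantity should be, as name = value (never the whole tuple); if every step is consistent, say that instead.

step 3, x = -17

Recomputing the run from the initial state:
step 1: x = -15
step 2: x = -18
step 3: x = -17
step 4: x = -12
step 5: x = -3
step 6: x = 10
step 7: x = 27
The first disagreement with the transcript is at step 3, where the value should be x = -17.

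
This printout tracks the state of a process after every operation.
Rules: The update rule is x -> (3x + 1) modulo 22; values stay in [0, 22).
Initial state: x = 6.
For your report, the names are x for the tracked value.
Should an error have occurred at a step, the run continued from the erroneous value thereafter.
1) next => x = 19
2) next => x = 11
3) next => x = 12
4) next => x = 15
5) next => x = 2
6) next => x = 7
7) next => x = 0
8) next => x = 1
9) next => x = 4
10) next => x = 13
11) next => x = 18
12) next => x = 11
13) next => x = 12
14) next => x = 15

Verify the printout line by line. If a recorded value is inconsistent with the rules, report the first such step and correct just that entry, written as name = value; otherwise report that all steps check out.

step 2, x = 14

Recomputing the run from the initial state:
step 1: x = 19
step 2: x = 14
step 3: x = 21
step 4: x = 20
step 5: x = 17
step 6: x = 8
step 7: x = 3
step 8: x = 10
step 9: x = 9
step 10: x = 6
step 11: x = 19
step 12: x = 14
step 13: x = 21
step 14: x = 20
The first disagreement with the printout is at step 2, where the value should be x = 14.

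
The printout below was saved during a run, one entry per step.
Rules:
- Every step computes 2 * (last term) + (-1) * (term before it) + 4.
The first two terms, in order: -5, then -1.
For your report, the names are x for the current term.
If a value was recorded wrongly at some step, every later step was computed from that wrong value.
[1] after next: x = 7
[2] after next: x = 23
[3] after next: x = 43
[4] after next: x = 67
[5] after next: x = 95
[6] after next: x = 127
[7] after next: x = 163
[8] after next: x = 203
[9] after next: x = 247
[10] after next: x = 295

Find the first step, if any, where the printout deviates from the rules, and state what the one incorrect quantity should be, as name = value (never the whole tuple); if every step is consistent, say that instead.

Recomputing the run from the initial state:
step 1: x = 7
step 2: x = 19
step 3: x = 35
step 4: x = 55
step 5: x = 79
step 6: x = 107
step 7: x = 139
step 8: x = 175
step 9: x = 215
step 10: x = 259
The first disagreement with the printout is at step 2, where the value should be x = 19.

step 2, x = 19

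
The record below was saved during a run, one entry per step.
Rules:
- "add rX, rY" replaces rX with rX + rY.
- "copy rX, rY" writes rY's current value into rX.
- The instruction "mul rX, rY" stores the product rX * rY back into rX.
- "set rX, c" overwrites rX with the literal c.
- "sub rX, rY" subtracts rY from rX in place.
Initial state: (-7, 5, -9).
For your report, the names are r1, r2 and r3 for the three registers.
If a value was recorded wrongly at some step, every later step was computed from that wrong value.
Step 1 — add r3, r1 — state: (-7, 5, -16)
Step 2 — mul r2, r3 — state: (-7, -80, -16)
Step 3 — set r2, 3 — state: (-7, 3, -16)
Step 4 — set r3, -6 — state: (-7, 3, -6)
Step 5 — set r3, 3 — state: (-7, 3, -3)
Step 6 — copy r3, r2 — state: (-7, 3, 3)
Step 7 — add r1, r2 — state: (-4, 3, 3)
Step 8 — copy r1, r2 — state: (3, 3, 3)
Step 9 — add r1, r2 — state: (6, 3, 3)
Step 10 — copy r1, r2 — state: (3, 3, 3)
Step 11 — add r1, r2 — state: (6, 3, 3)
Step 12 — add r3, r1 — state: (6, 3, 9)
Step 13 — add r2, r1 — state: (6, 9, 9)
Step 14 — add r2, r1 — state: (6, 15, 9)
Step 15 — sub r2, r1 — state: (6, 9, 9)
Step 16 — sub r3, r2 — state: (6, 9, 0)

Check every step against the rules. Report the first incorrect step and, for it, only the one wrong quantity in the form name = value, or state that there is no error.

1. r3 = -9 + -7 = -16 (exactly as logged)
2. r2 = 5 * -16 = -80 (checks out)
3. r2 = 3 (confirmed correct)
4. r3 = -6 (matches)
5. r3 = 3 (not what was recorded)
First incorrect step: 5; the correct value is r3 = 3.

step 5, r3 = 3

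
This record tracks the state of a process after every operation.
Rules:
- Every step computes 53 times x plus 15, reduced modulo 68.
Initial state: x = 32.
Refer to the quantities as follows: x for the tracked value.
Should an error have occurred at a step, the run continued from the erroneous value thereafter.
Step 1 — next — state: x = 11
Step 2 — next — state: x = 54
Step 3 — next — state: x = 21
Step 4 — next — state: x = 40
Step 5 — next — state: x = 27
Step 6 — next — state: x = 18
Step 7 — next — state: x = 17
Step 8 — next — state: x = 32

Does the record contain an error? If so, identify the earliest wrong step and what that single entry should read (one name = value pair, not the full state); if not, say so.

no error

Recomputing the run from the initial state:
step 1: x = 11
step 2: x = 54
step 3: x = 21
step 4: x = 40
step 5: x = 27
step 6: x = 18
step 7: x = 17
step 8: x = 32
This matches the record at every step.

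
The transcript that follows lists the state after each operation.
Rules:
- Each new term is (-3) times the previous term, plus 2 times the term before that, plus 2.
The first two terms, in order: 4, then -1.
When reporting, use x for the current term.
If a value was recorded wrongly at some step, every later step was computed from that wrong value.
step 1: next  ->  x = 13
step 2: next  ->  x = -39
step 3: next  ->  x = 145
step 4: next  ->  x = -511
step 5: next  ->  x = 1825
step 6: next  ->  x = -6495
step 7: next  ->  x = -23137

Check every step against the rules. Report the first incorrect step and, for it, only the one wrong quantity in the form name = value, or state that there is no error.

Recomputing the run from the initial state:
step 1: x = 13
step 2: x = -39
step 3: x = 145
step 4: x = -511
step 5: x = 1825
step 6: x = -6495
step 7: x = 23137
The first disagreement with the transcript is at step 7, where the value should be x = 23137.

step 7, x = 23137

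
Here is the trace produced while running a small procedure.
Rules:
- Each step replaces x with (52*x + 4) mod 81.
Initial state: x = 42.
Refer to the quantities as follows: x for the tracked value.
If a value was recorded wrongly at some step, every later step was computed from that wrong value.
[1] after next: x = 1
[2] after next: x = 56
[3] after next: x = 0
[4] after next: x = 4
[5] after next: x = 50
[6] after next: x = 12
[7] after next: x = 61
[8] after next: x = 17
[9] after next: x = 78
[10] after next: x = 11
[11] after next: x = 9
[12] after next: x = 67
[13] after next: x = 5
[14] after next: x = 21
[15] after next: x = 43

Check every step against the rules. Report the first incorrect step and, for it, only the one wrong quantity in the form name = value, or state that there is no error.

Recomputing the run from the initial state:
step 1: x = 1
step 2: x = 56
step 3: x = 0
step 4: x = 4
step 5: x = 50
step 6: x = 12
step 7: x = 61
step 8: x = 17
step 9: x = 78
step 10: x = 10
step 11: x = 38
step 12: x = 36
step 13: x = 13
step 14: x = 32
step 15: x = 48
The first disagreement with the trace is at step 10, where the value should be x = 10.

step 10, x = 10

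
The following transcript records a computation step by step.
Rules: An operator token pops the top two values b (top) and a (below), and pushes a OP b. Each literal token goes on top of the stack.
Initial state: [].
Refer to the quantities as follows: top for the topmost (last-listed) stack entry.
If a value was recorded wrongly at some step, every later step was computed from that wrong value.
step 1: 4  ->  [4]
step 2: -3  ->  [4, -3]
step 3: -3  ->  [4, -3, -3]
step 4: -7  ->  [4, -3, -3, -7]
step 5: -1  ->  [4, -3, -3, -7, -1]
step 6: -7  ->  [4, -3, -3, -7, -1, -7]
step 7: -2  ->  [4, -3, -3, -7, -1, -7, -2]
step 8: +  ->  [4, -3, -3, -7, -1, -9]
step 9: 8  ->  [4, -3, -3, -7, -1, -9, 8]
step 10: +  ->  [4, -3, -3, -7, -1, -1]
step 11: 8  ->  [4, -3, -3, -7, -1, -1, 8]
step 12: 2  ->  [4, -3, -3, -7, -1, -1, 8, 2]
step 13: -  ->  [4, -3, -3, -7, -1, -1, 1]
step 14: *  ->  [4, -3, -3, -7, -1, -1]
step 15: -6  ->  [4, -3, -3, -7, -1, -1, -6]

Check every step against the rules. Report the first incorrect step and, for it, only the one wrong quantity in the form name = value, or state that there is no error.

1. push 4: top = 4 (checks out)
2. push -3: top = -3 (confirmed correct)
3. push -3: top = -3 (exactly as logged)
4. push -7: top = -7 (exactly as logged)
5. push -1: top = -1 (confirmed correct)
6. push -7: top = -7 (consistent with the transcript)
7. push -2: top = -2 (exactly as logged)
8. -7 + -2 = -9 (same as recorded)
9. push 8: top = 8 (agrees with the transcript)
10. -9 + 8 = -1 (same as recorded)
11. push 8: top = 8 (matches)
12. push 2: top = 2 (same as recorded)
13. 8 - 2 = 6 (the transcript has a different value)
Step 13 is the first one off; corrected, top = 6.

step 13, top = 6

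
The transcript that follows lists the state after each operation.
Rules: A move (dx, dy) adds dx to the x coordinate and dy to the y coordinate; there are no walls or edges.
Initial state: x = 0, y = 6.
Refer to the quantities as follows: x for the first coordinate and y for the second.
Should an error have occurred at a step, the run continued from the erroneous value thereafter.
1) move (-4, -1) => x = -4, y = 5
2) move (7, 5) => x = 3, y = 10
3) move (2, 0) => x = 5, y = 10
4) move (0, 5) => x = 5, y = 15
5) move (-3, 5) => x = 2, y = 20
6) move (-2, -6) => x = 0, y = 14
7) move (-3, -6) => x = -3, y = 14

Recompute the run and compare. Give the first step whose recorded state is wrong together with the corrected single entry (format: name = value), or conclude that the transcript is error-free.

step 7, y = 8

step 1: x = 0 + (-4) = -4, y = 6 + (-1) = 5 -> verified
step 2: x = -4 + (7) = 3, y = 5 + (5) = 10 -> same as recorded
step 3: x = 3 + (2) = 5, y = 10 + (0) = 10 -> no discrepancy
step 4: x = 5 + (0) = 5, y = 10 + (5) = 15 -> confirmed correct
step 5: x = 5 + (-3) = 2, y = 15 + (5) = 20 -> exactly as logged
step 6: x = 2 + (-2) = 0, y = 20 + (-6) = 14 -> verified
step 7: x = 0 + (-3) = -3, y = 14 + (-6) = 8 -> a discrepancy with the transcript
Step 7 is the first one off; corrected, y = 8.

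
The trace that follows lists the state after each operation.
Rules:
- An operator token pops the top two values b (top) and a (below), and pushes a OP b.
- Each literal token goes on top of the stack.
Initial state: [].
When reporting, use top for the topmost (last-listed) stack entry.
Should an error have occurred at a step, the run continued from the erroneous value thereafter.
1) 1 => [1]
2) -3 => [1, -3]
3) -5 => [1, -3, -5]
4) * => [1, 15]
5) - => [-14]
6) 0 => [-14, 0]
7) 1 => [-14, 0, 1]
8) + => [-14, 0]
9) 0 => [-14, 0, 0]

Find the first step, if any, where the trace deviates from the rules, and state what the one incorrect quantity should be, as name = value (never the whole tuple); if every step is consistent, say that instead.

step 1: push 1: top = 1 -> same as recorded
step 2: push -3: top = -3 -> same as recorded
step 3: push -5: top = -5 -> matches
step 4: -3 * -5 = 15 -> matches
step 5: 1 - 15 = -14 -> agrees with the trace
step 6: push 0: top = 0 -> checks out
step 7: push 1: top = 1 -> agrees with the trace
step 8: 0 + 1 = 1 -> first mismatch against the trace
Conclusion: step 8 carries the first error; the entry should be top = 1.

step 8, top = 1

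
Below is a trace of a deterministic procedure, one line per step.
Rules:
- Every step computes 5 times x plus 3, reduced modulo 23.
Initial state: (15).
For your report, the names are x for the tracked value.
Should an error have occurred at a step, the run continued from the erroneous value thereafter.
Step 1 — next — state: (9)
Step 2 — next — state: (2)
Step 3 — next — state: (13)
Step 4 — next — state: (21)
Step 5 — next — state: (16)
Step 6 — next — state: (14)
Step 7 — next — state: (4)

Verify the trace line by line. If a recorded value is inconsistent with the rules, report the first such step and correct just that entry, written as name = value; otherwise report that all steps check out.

Recomputing the run from the initial state:
step 1: x = 9
step 2: x = 2
step 3: x = 13
step 4: x = 22
step 5: x = 21
step 6: x = 16
step 7: x = 14
The first disagreement with the trace is at step 4, where the value should be x = 22.

step 4, x = 22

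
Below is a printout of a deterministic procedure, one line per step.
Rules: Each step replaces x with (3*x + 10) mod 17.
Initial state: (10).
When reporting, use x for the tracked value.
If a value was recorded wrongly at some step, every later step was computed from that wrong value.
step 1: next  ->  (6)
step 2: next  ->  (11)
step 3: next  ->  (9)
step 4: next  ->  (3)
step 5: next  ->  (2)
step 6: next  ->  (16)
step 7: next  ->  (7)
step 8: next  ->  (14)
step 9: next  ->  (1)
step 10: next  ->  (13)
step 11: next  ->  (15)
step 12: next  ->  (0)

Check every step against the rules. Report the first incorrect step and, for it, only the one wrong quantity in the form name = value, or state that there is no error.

step 12, x = 4

Recomputing the run from the initial state:
step 1: x = 6
step 2: x = 11
step 3: x = 9
step 4: x = 3
step 5: x = 2
step 6: x = 16
step 7: x = 7
step 8: x = 14
step 9: x = 1
step 10: x = 13
step 11: x = 15
step 12: x = 4
The first disagreement with the printout is at step 12, where the value should be x = 4.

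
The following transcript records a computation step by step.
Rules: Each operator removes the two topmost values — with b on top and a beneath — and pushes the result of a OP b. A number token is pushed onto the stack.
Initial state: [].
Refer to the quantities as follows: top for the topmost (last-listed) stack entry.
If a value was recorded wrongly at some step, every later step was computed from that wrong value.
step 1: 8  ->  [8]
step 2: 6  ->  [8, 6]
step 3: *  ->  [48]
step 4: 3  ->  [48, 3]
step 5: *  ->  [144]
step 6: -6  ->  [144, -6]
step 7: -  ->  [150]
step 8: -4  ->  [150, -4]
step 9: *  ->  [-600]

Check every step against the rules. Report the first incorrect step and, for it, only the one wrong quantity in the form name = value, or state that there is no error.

Recomputing the run from the initial state:
step 1: [8]
step 2: [8, 6]
step 3: [48]
step 4: [48, 3]
step 5: [144]
step 6: [144, -6]
step 7: [150]
step 8: [150, -4]
step 9: [-600]
This matches the transcript at every step.

no error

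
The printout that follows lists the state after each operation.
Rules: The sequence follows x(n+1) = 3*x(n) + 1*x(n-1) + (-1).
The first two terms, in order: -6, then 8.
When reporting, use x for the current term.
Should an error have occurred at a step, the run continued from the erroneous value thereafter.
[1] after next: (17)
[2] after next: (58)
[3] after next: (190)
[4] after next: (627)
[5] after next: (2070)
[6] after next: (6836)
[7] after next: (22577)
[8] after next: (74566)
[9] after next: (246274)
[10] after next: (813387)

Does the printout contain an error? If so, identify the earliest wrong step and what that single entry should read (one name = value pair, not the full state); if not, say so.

1. x = 3*(8) + (1)*(-6) + (-1) = 17 (agrees with the printout)
2. x = 3*(17) + (1)*(8) + (-1) = 58 (in agreement)
3. x = 3*(58) + (1)*(17) + (-1) = 190 (verified)
4. x = 3*(190) + (1)*(58) + (-1) = 627 (confirmed correct)
5. x = 3*(627) + (1)*(190) + (-1) = 2070 (consistent with the printout)
6. x = 3*(2070) + (1)*(627) + (-1) = 6836 (in agreement)
7. x = 3*(6836) + (1)*(2070) + (-1) = 22577 (exactly as logged)
8. x = 3*(22577) + (1)*(6836) + (-1) = 74566 (no discrepancy)
9. x = 3*(74566) + (1)*(22577) + (-1) = 246274 (consistent with the printout)
10. x = 3*(246274) + (1)*(74566) + (-1) = 813387 (same as recorded)
All entries verified; no error found.

no error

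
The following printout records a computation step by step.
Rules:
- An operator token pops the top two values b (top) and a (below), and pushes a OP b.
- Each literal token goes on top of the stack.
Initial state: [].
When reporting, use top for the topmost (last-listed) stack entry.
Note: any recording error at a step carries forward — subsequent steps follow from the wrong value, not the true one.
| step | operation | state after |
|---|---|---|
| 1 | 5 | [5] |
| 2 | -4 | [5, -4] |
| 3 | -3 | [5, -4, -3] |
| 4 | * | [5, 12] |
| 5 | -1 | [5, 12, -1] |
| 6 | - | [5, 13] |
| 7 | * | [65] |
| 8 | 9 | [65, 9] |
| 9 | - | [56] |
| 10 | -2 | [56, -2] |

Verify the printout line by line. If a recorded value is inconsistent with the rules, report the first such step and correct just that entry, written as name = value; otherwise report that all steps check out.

no error

1. push 5: top = 5 (checks out)
2. push -4: top = -4 (consistent with the printout)
3. push -3: top = -3 (exactly as logged)
4. -4 * -3 = 12 (agrees with the printout)
5. push -1: top = -1 (confirmed correct)
6. 12 - -1 = 13 (verified)
7. 5 * 13 = 65 (consistent with the printout)
8. push 9: top = 9 (no discrepancy)
9. 65 - 9 = 56 (same as recorded)
10. push -2: top = -2 (matches)
The whole run recomputes cleanly — no discrepancies.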